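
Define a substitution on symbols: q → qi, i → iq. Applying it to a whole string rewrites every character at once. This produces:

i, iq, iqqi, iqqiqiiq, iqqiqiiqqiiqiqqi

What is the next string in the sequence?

Applying the rule to each of the 16 symbols of iqqiqiiqqiiqiqqi gives the pieces iq qi qi iq qi iq iq qi qi iq iq qi iq qi qi iq, which concatenate to the answer.

iqqiqiiqqiiqiqqiqiiqiqqiiqqiqiiq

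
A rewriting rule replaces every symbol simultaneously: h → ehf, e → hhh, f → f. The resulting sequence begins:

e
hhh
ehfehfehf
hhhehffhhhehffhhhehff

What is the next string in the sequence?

ehfehfehfhhhehfffehfehfehfhhhehfffehfehfehfhhhehfff

φ(hhhehffhhhehffhhhehff) expands symbol-by-symbol to ehf ehf ehf hhh ehf f f ehf ehf ehf hhh ehf f f ehf ehf ehf hhh ehf f f; joining the 21 pieces gives the next term.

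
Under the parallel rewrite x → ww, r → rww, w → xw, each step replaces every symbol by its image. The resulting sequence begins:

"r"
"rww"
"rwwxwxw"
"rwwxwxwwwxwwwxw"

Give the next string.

Rewriting the 15 symbols of rwwxwxwwwxwwwxw one by one yields rww xw xw ww xw ww xw xw xw ww xw xw xw ww xw; concatenated:

rwwxwxwwwxwwwxwxwxwwwxwxwxwwwxw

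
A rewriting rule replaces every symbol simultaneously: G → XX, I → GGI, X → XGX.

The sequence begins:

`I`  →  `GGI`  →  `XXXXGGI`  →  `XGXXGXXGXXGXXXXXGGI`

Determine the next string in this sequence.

Applying the rule to each of the 19 symbols of XGXXGXXGXXGXXXXXGGI gives the pieces XGX XX XGX XGX XX XGX XGX XX XGX XGX XX XGX XGX XGX XGX XGX XX XX GGI, which concatenate to the answer.

XGXXXXGXXGXXXXGXXGXXXXGXXGXXXXGXXGXXGXXGXXGXXXXXGGI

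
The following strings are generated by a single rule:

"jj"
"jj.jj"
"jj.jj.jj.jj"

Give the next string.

s(k+1) = s(k)·.·s(k) — each term doubles the last with '.' between the halves.
So the next term is two copies of jj.jj.jj.jj with '.' between the halves.

jj.jj.jj.jj.jj.jj.jj.jj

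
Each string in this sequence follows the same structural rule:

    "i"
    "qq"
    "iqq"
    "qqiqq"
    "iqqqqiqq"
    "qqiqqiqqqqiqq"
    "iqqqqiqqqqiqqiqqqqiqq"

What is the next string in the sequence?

qqiqqiqqqqiqqiqqqqiqqqqiqqiqqqqiqq

Each term (from the third on) is the two preceding terms concatenated in order: term 3 = i·qq = iqq.
So term 8 is qqiqqiqqqqiqq·iqqqqiqqqqiqqiqqqqiqq.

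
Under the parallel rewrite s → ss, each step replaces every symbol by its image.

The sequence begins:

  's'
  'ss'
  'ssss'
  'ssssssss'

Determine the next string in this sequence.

ssssssssssssssss

Expanding ssssssss: s→ss, s→ss, s→ss, s→ss, s→ss, s→ss, s→ss, s→ss. Concatenated: ss ss ss ss ss ss ss ss.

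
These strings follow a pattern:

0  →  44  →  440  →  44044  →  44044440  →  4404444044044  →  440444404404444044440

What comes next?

From term 3 onward, concatenate the last term with the second-to-last: 44·0 = 440, 440·44 = 44044, …
Continuing: 440444404404444044440 · 4404444044044 gives term 8.

4404444044044440444404404444044044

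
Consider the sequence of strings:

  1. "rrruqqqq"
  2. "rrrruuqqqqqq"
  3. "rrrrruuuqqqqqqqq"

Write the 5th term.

Each string has the form r^{n+2} u^{n} q^{2n+2} (n = 1, 2, …).
For term 5, n = 5, so the run lengths are 7, 5, 12.

rrrrrrruuuuuqqqqqqqqqqqq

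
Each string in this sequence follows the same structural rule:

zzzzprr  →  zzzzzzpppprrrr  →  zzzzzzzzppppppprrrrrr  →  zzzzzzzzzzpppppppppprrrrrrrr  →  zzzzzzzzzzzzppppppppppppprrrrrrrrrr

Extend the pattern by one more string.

zzzzzzzzzzzzzzpppppppppppppppprrrrrrrrrrrr

Term n consists of 2n+2 z's, followed by 3n-2 p's, followed by 2n r's (n = 1, 2, …).
For the next term, n = 6, so the run lengths are 14, 16, 12.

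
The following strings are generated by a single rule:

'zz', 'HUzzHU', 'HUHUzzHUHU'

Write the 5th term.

Each term wraps the previous one in HU on the left and HU on the right.
From HUHUzzHUHU, 2 further steps: HUHUzzHUHU → HUHUHUzzHUHUHU → (answer).

HUHUHUHUzzHUHUHUHU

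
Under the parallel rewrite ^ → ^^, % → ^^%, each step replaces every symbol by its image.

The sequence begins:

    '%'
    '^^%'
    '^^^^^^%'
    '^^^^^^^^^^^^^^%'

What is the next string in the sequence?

^^^^^^^^^^^^^^^^^^^^^^^^^^^^^^%

φ(^^^^^^^^^^^^^^%) expands symbol-by-symbol to ^^ ^^ ^^ ^^ ^^ ^^ ^^ ^^ ^^ ^^ ^^ ^^ ^^ ^^ ^^%; joining the 15 pieces gives the next term.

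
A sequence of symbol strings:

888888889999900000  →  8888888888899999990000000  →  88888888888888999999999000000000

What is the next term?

Term n consists of 3n+2 8's, followed by 2n+1 9's, followed by 2n+1 0's, where the shown terms are n = 2, 3, 4.
For the next term, n = 5, so the run lengths are 17, 11, 11.

888888888888888889999999999900000000000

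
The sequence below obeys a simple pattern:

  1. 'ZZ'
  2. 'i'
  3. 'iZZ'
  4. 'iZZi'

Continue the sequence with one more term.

From term 3 onward, concatenate the last term with the second-to-last: i·ZZ = iZZ, iZZ·i = iZZi, …
The next term joins iZZi and iZZ.

iZZiiZZ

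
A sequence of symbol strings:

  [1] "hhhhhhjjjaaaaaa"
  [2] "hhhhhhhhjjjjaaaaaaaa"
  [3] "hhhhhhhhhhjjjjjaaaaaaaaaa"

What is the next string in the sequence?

hhhhhhhhhhhhjjjjjjaaaaaaaaaaaa

Reading off run lengths: h runs 6, 8, 10; j runs 3, 4, 5; a runs 6, 8, 10 — each is linear in n, where the shown terms are n = 3, 4, 5.
Setting n = 6 gives 12, 6, 12 characters in each block.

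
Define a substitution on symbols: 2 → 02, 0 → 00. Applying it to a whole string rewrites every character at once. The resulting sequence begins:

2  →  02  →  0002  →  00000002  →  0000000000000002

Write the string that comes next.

φ(0000000000000002) expands symbol-by-symbol to 00 00 00 00 00 00 00 00 00 00 00 00 00 00 00 02; joining the 16 pieces gives the next term.

00000000000000000000000000000002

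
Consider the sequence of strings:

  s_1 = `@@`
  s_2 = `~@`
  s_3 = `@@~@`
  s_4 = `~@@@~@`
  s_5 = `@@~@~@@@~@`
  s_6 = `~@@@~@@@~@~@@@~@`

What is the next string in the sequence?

@@~@~@@@~@~@@@~@@@~@~@@@~@

Each term (from the third on) is the two preceding terms concatenated in order: term 3 = @@·~@ = @@~@.
The next term joins @@~@~@@@~@ and ~@@@~@@@~@~@@@~@.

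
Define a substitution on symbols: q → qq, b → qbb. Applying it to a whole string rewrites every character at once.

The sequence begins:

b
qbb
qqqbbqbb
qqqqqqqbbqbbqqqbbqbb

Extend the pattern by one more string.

qqqqqqqqqqqqqqqbbqbbqqqbbqbbqqqqqqqbbqbbqqqbbqbb

Applying the rule to each of the 20 symbols of qqqqqqqbbqbbqqqbbqbb gives the pieces qq qq qq qq qq qq qq qbb qbb qq qbb qbb qq qq qq qbb qbb qq qbb qbb, which concatenate to the answer.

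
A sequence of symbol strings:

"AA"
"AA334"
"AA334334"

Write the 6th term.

AA334334334334334

Every step adds 334 to the end: s(k+1) = s(k)·334.
From AA334334, 3 further steps: AA334334 → AA334334334 → AA334334334334 → (answer).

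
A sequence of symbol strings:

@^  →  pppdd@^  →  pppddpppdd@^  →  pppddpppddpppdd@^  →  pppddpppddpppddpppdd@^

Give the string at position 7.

Every step adds pppdd at the front: s(k+1) = pppdd·s(k).
From pppddpppddpppddpppdd@^, 2 further steps: pppddpppddpppddpppdd@^ → pppddpppddpppddpppddpppdd@^ → (answer).

pppddpppddpppddpppddpppddpppdd@^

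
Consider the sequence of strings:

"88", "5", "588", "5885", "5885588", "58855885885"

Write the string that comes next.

From term 3 onward, concatenate the last term with the second-to-last: 5·88 = 588, 588·5 = 5885, …
Continuing: 58855885885 · 5885588 gives term 7.

588558858855885588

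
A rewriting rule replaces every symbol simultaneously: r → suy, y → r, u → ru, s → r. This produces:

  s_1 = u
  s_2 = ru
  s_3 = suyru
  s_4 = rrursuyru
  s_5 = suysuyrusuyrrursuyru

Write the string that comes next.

rrurrrursuyrurrursuysuyrusuyrrursuyru

φ(suysuyrusuyrrursuyru) expands symbol-by-symbol to r ru r r ru r suy ru r ru r suy suy ru suy r ru r suy ru; joining the 20 pieces gives the next term.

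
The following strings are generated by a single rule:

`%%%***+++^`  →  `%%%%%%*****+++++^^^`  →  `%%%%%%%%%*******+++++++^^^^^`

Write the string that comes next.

%%%%%%%%%%%%*********+++++++++^^^^^^^

The n-th term is 3n %'s then 2n+1 *'s then 2n+1 +'s then 2n-1 ^'s (n = 1, 2, …).
For the next term, n = 4, so the run lengths are 12, 9, 9, 7.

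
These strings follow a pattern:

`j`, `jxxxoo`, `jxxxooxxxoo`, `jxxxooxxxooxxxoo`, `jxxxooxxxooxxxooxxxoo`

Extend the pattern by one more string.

Each term is the previous one with xxxoo appended.
Applying this once more to jxxxooxxxooxxxooxxxoo:

jxxxooxxxooxxxooxxxooxxxoo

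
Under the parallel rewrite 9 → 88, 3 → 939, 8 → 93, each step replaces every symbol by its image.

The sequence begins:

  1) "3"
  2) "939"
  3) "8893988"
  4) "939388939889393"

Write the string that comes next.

Rewriting the 15 symbols of 939388939889393 one by one yields 88 939 88 939 93 93 88 939 88 93 93 88 939 88 939; concatenated:

88939889399393889398893938893988939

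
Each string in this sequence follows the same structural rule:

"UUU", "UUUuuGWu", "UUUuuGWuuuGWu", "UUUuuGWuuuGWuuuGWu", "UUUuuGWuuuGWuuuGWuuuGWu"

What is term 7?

The strings grow by a fixed suffix uuGWu each time.
From UUUuuGWuuuGWuuuGWuuuGWu, 2 further steps: UUUuuGWuuuGWuuuGWuuuGWu → UUUuuGWuuuGWuuuGWuuuGWuuuGWu → (answer).

UUUuuGWuuuGWuuuGWuuuGWuuuGWuuuGWu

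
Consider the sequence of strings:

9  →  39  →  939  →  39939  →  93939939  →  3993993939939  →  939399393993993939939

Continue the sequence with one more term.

From term 3 onward, concatenate the second-to-last term with the last: 9·39 = 939, 39·939 = 39939, …
The next term joins 3993993939939 and 939399393993993939939.

3993993939939939399393993993939939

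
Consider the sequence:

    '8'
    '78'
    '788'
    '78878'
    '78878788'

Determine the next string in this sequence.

From term 3 onward, concatenate the last term with the second-to-last: 78·8 = 788, 788·78 = 78878, …
Continuing: 78878788 · 78878 gives term 6.

7887878878878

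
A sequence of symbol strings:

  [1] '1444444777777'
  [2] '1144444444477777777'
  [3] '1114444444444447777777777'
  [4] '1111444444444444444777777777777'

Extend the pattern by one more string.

1111144444444444444444477777777777777

Each string has the form 1^{n-1} 4^{3n} 7^{2n+2}, where the shown terms are n = 2, 3, 4, 5.
For the next term, n = 6, so the run lengths are 5, 18, 14.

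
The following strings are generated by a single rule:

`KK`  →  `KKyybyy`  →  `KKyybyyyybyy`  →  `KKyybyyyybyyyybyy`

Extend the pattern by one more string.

KKyybyyyybyyyybyyyybyy

Each term is the previous one with yybyy appended.
So the next term is KKyybyyyybyyyybyy·yybyy.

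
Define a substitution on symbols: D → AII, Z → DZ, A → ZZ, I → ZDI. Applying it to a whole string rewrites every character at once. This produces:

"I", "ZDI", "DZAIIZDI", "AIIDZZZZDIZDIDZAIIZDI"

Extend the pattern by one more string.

Rewriting the 21 symbols of AIIDZZZZDIZDIDZAIIZDI one by one yields ZZ ZDI ZDI AII DZ DZ DZ DZ AII ZDI DZ AII ZDI AII DZ ZZ ZDI ZDI DZ AII ZDI; concatenated:

ZZZDIZDIAIIDZDZDZDZAIIZDIDZAIIZDIAIIDZZZZDIZDIDZAIIZDI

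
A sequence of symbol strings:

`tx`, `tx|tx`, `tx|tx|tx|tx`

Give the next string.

s(k+1) = s(k)·|·s(k) — each term doubles the last with '|' between the halves.
One more doubling of tx|tx|tx|tx gives the answer.

tx|tx|tx|tx|tx|tx|tx|tx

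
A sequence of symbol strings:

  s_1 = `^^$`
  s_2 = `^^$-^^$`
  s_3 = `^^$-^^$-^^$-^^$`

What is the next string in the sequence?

^^$-^^$-^^$-^^$-^^$-^^$-^^$-^^$

Each string is two copies of the previous one joined by '-'.
So the next term is two copies of ^^$-^^$-^^$-^^$ with '-' between the halves.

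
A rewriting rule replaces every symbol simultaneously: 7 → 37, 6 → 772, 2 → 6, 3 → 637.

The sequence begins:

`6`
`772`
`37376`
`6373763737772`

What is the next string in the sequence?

Rewriting the 13 symbols of 6373763737772 one by one yields 772 637 37 637 37 772 637 37 637 37 37 37 6; concatenated:

7726373763737772637376373737376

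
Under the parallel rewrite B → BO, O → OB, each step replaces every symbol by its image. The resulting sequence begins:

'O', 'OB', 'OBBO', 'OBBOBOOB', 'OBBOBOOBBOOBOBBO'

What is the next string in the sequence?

Rewriting the 16 symbols of OBBOBOOBBOOBOBBO one by one yields OB BO BO OB BO OB OB BO BO OB OB BO OB BO BO OB; concatenated:

OBBOBOOBBOOBOBBOBOOBOBBOOBBOBOOB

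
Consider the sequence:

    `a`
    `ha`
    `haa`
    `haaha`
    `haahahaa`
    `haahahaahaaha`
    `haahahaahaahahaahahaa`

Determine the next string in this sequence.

This is a Fibonacci-style word recurrence s(k) = s(k−1)·s(k−2): e.g. ha·a = haa.
Continuing: haahahaahaahahaahahaa · haahahaahaaha gives term 8.

haahahaahaahahaahahaahaahahaahaaha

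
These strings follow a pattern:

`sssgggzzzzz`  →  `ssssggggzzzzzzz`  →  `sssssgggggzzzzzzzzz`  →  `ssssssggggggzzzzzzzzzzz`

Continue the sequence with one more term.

Reading off run lengths: s runs 3, 4, 5, 6; g runs 3, 4, 5, 6; z runs 5, 7, 9, 11 — each is linear in n, where the shown terms are n = 3, 4, 5, 6.
Setting n = 7 gives 7, 7, 13 characters in each block.

sssssssgggggggzzzzzzzzzzzzz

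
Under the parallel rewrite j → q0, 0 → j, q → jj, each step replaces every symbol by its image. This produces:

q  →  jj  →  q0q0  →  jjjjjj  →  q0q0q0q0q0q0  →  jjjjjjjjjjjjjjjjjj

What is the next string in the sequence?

q0q0q0q0q0q0q0q0q0q0q0q0q0q0q0q0q0q0

φ(jjjjjjjjjjjjjjjjjj) expands symbol-by-symbol to q0 q0 q0 q0 q0 q0 q0 q0 q0 q0 q0 q0 q0 q0 q0 q0 q0 q0; joining the 18 pieces gives the next term.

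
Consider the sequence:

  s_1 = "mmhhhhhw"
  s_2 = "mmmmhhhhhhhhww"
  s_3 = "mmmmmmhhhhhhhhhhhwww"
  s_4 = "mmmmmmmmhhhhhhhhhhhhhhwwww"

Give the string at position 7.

The n-th term is 2n m's then 3n+2 h's then n w's (n = 1, 2, …).
At n = 7 the blocks have lengths 14, 23, 7.

mmmmmmmmmmmmmmhhhhhhhhhhhhhhhhhhhhhhhwwwwwww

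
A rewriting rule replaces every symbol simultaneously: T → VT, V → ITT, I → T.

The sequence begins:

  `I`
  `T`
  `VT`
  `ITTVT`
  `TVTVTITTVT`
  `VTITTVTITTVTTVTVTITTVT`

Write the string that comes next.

ITTVTTVTVTITTVTTVTVTITTVTVTITTVTITTVTTVTVTITTVT

Applying the rule to each of the 22 symbols of VTITTVTITTVTTVTVTITTVT gives the pieces ITT VT T VT VT ITT VT T VT VT ITT VT VT ITT VT ITT VT T VT VT ITT VT, which concatenate to the answer.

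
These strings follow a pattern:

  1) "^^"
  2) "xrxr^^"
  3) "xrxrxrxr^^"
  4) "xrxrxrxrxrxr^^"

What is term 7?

The strings grow by a fixed prefix xrxr each time.
From xrxrxrxrxrxr^^, 3 further steps: xrxrxrxrxrxr^^ → xrxrxrxrxrxrxrxr^^ → xrxrxrxrxrxrxrxrxrxr^^ → (answer).

xrxrxrxrxrxrxrxrxrxrxrxr^^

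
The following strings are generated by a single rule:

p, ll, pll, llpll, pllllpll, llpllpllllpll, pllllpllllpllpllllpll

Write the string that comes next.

From term 3 onward, concatenate the second-to-last term with the last: p·ll = pll, ll·pll = llpll, …
The next term joins llpllpllllpll and pllllpllllpllpllllpll.

llpllpllllpllpllllpllllpllpllllpll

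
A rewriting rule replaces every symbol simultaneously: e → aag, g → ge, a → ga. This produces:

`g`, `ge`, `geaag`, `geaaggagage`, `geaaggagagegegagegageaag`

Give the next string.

Applying the rule to each of the 24 symbols of geaaggagagegegagegageaag gives the pieces ge aag ga ga ge ge ga ge ga ge aag ge aag ge ga ge aag ge ga ge aag ga ga ge, which concatenate to the answer.

geaaggagagegegagegageaaggeaaggegageaaggegageaaggagage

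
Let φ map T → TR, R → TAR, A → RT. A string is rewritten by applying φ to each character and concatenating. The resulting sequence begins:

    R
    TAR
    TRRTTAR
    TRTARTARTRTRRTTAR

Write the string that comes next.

Rewriting the 17 symbols of TRTARTARTRTRRTTAR one by one yields TR TAR TR RT TAR TR RT TAR TR TAR TR TAR TAR TR TR RT TAR; concatenated:

TRTARTRRTTARTRRTTARTRTARTRTARTARTRTRRTTAR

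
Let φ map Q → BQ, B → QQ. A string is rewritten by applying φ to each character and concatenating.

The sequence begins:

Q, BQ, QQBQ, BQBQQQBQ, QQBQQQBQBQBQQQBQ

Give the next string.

Applying the rule to each of the 16 symbols of QQBQQQBQBQBQQQBQ gives the pieces BQ BQ QQ BQ BQ BQ QQ BQ QQ BQ QQ BQ BQ BQ QQ BQ, which concatenate to the answer.

BQBQQQBQBQBQQQBQQQBQQQBQBQBQQQBQ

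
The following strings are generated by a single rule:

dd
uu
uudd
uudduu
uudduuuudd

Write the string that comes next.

This is a Fibonacci-style word recurrence s(k) = s(k−1)·s(k−2): e.g. uu·dd = uudd.
So term 6 is uudduuuudd·uudduu.

uudduuuudduudduu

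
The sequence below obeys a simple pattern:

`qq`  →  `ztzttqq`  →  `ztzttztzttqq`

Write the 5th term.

ztzttztzttztzttztzttqq

Each term is the previous one with ztztt prepended.
From ztzttztzttqq, 2 further steps: ztzttztzttqq → ztzttztzttztzttqq → (answer).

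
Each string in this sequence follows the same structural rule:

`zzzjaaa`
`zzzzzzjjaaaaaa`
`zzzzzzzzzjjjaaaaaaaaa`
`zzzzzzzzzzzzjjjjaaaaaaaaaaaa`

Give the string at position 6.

zzzzzzzzzzzzzzzzzzjjjjjjaaaaaaaaaaaaaaaaaa

The n-th term is 3n z's then n j's then 3n a's (n = 1, 2, …).
Setting n = 6 gives 18, 6, 18 characters in each block.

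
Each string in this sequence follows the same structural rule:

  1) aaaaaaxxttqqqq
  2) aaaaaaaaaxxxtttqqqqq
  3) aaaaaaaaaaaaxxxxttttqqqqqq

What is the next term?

Term n consists of 3n a's, followed by n x's, followed by n t's, followed by n+2 q's, where the shown terms are n = 2, 3, 4.
At n = 5 the blocks have lengths 15, 5, 5, 7.

aaaaaaaaaaaaaaaxxxxxtttttqqqqqqq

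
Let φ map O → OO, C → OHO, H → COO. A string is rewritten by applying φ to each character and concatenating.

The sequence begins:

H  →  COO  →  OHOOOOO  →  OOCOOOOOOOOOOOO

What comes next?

Applying the rule to each of the 15 symbols of OOCOOOOOOOOOOOO gives the pieces OO OO OHO OO OO OO OO OO OO OO OO OO OO OO OO, which concatenate to the answer.

OOOOOHOOOOOOOOOOOOOOOOOOOOOOOOO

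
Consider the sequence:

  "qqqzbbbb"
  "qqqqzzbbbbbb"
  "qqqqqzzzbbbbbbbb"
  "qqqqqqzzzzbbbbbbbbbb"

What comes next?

Each string has the form q^{n+1} z^{n-1} b^{2n}, where the shown terms are n = 2, 3, 4, 5.
For the next term, n = 6, so the run lengths are 7, 5, 12.

qqqqqqqzzzzzbbbbbbbbbbbb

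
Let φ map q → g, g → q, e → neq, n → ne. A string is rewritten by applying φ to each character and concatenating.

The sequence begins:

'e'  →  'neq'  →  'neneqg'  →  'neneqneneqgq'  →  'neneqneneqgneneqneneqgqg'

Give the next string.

neneqneneqgneneqneneqgqneneqneneqgneneqneneqgqgq

Replace each of the 24 characters of neneqneneqgneneqneneqgqg in place — ne neq ne neq g ne neq ne neq g q ne neq ne neq g ne neq ne neq g q g q — and concatenate.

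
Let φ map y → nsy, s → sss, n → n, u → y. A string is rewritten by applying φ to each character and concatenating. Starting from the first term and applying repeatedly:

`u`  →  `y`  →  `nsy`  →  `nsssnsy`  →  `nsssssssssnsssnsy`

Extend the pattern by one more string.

Rewriting the 17 symbols of nsssssssssnsssnsy one by one yields n sss sss sss sss sss sss sss sss sss n sss sss sss n sss nsy; concatenated:

nsssssssssssssssssssssssssssnsssssssssnsssnsy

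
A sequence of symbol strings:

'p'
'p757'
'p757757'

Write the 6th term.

p757757757757757

The strings grow by a fixed suffix 757 each time.
From p757757, 3 further steps: p757757 → p757757757 → p757757757757 → (answer).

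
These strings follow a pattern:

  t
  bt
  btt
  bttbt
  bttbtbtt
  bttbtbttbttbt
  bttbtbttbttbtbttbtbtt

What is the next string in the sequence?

bttbtbttbttbtbttbtbttbttbtbttbttbt

Each term (from the third on) is the previous term followed by the one before it: term 3 = bt·t = btt.
Continuing: bttbtbttbttbtbttbtbtt · bttbtbttbttbt gives term 8.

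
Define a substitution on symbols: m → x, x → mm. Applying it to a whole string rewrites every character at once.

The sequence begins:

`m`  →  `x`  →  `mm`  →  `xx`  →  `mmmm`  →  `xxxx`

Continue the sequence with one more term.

mmmmmmmm

Expanding xxxx: x→mm, x→mm, x→mm, x→mm. Concatenated: mm mm mm mm.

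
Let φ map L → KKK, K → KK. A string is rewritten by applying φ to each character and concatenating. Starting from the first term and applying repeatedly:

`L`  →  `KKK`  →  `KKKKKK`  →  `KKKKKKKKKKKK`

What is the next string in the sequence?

KKKKKKKKKKKKKKKKKKKKKKKK

Expanding KKKKKKKKKKKK: K→KK, K→KK, K→KK, K→KK, K→KK, K→KK, K→KK, K→KK, K→KK, K→KK, K→KK, K→KK. Concatenated: KK KK KK KK KK KK KK KK KK KK KK KK.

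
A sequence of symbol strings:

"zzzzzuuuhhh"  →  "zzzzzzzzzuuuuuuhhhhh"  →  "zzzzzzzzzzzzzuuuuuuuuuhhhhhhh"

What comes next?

The n-th term is 4n+1 z's then 3n u's then 2n+1 h's (n = 1, 2, …).
At n = 4 the blocks have lengths 17, 12, 9.

zzzzzzzzzzzzzzzzzuuuuuuuuuuuuhhhhhhhhh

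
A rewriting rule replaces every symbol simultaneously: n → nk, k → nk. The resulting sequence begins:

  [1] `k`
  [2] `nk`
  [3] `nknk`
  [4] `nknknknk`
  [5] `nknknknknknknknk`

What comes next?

nknknknknknknknknknknknknknknknk

Replace each of the 16 characters of nknknknknknknknk in place — nk nk nk nk nk nk nk nk nk nk nk nk nk nk nk nk — and concatenate.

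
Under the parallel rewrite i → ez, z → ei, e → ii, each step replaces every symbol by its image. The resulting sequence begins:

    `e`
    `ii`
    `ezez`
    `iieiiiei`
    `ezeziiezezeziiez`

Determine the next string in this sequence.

Replace each of the 16 characters of ezeziiezezeziiez in place — ii ei ii ei ez ez ii ei ii ei ii ei ez ez ii ei — and concatenate.

iieiiieiezeziieiiieiiieiezeziiei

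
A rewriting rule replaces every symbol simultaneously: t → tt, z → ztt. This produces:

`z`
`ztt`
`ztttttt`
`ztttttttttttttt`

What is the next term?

Rewriting the 15 symbols of ztttttttttttttt one by one yields ztt tt tt tt tt tt tt tt tt tt tt tt tt tt tt; concatenated:

ztttttttttttttttttttttttttttttt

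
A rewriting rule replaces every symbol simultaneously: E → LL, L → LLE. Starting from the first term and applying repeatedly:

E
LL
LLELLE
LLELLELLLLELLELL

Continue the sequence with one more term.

Rewriting the 16 symbols of LLELLELLLLELLELL one by one yields LLE LLE LL LLE LLE LL LLE LLE LLE LLE LL LLE LLE LL LLE LLE; concatenated:

LLELLELLLLELLELLLLELLELLELLELLLLELLELLLLELLE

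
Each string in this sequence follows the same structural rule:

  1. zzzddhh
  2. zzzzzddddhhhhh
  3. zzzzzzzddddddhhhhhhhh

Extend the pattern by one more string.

zzzzzzzzzddddddddhhhhhhhhhhh

Term n consists of 2n+1 z's, followed by 2n d's, followed by 3n-1 h's (n = 1, 2, …).
At n = 4 the blocks have lengths 9, 8, 11.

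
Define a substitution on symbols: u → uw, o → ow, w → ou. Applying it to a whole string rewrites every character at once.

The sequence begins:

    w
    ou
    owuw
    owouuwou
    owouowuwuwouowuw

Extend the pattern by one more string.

owouowuwowouuwouuwouowuwowouuwou

Replace each of the 16 characters of owouowuwuwouowuw in place — ow ou ow uw ow ou uw ou uw ou ow uw ow ou uw ou — and concatenate.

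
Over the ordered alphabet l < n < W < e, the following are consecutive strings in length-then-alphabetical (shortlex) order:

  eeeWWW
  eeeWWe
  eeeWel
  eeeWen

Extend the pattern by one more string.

Treat eeeWen as a base-4 numeral over the given alphabet and add one, carrying through any trailing e's.

eeeWeW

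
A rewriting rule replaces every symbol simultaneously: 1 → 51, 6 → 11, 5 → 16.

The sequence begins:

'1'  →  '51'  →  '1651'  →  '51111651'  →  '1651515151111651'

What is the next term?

φ(1651515151111651) expands symbol-by-symbol to 51 11 16 51 16 51 16 51 16 51 51 51 51 11 16 51; joining the 16 pieces gives the next term.

51111651165116511651515151111651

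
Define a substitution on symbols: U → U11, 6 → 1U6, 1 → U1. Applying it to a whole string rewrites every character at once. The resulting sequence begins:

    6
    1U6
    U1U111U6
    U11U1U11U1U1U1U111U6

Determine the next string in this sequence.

U11U1U1U11U1U11U1U1U11U1U11U1U11U1U11U1U1U1U111U6

φ(U11U1U11U1U1U1U111U6) expands symbol-by-symbol to U11 U1 U1 U11 U1 U11 U1 U1 U11 U1 U11 U1 U11 U1 U11 U1 U1 U1 U11 1U6; joining the 20 pieces gives the next term.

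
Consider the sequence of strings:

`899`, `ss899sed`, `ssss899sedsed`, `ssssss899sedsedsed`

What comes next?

Each term wraps the previous one in ss on the left and sed on the right.
So the next term is ss·ssssss899sedsedsed·sed.

ssssssss899sedsedsedsed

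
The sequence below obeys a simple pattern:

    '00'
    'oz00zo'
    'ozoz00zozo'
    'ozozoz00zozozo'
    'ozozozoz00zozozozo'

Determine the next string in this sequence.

Every step adds oz to the front and zo to the end of the previous string.
Applying this once more to ozozozoz00zozozozo:

ozozozozoz00zozozozozo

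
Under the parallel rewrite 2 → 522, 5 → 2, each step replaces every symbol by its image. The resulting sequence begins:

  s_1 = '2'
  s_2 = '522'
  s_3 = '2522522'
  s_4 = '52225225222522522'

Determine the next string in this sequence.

φ(52225225222522522) expands symbol-by-symbol to 2 522 522 522 2 522 522 2 522 522 522 2 522 522 2 522 522; joining the 17 pieces gives the next term.

25225225222522522252252252225225222522522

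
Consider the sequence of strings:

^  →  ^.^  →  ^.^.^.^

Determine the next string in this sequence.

Every step duplicates the string with '.' between the halves.
Doubling ^.^.^.^ with '.' between the halves:

^.^.^.^.^.^.^.^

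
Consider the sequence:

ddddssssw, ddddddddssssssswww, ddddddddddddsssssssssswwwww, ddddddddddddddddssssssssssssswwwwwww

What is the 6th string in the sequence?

ddddddddddddddddddddddddssssssssssssssssssswwwwwwwwwww

Term n consists of 4n d's, followed by 3n+1 s's, followed by 2n-1 w's (n = 1, 2, …).
At n = 6 the blocks have lengths 24, 19, 11.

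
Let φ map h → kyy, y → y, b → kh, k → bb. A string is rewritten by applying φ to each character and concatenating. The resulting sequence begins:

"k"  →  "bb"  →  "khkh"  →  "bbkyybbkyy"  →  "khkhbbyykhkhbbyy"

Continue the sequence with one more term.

bbkyybbkyykhkhyybbkyybbkyykhkhyy

φ(khkhbbyykhkhbbyy) expands symbol-by-symbol to bb kyy bb kyy kh kh y y bb kyy bb kyy kh kh y y; joining the 16 pieces gives the next term.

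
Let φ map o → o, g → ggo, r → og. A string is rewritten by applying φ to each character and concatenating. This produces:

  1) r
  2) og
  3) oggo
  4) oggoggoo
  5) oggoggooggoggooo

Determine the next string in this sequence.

φ(oggoggooggoggooo) expands symbol-by-symbol to o ggo ggo o ggo ggo o o ggo ggo o ggo ggo o o o; joining the 16 pieces gives the next term.

oggoggooggoggoooggoggooggoggoooo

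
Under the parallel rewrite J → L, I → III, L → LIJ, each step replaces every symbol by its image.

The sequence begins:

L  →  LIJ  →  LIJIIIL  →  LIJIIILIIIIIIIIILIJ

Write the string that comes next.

LIJIIILIIIIIIIIILIJIIIIIIIIIIIIIIIIIIIIIIIIIIILIJIIIL

Applying the rule to each of the 19 symbols of LIJIIILIIIIIIIIILIJ gives the pieces LIJ III L III III III LIJ III III III III III III III III III LIJ III L, which concatenate to the answer.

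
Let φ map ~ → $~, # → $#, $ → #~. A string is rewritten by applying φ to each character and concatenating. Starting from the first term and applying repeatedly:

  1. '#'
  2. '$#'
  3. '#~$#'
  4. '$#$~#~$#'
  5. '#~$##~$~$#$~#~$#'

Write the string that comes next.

Rewriting the 16 symbols of #~$##~$~$#$~#~$# one by one yields $# $~ #~ $# $# $~ #~ $~ #~ $# #~ $~ $# $~ #~ $#; concatenated:

$#$~#~$#$#$~#~$~#~$##~$~$#$~#~$#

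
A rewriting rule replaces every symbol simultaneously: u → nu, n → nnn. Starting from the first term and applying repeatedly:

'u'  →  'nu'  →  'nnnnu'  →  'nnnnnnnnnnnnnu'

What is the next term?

nnnnnnnnnnnnnnnnnnnnnnnnnnnnnnnnnnnnnnnnu

φ(nnnnnnnnnnnnnu) expands symbol-by-symbol to nnn nnn nnn nnn nnn nnn nnn nnn nnn nnn nnn nnn nnn nu; joining the 14 pieces gives the next term.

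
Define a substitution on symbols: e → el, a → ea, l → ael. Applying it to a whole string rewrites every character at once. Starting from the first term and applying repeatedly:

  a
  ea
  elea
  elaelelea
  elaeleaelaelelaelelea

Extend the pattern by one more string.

elaeleaelaeleleaelaeleaelaelelaeleaelaelelaelelea

Applying the rule to each of the 21 symbols of elaeleaelaelelaelelea gives the pieces el ael ea el ael el ea el ael ea el ael el ael ea el ael el ael el ea, which concatenate to the answer.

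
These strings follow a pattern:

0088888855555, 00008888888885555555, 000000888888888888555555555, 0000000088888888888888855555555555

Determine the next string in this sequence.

00000000008888888888888888885555555555555

The n-th term is 2n-2 0's then 3n 8's then 2n+1 5's, where the shown terms are n = 2, 3, 4, 5.
Setting n = 6 gives 10, 18, 13 characters in each block.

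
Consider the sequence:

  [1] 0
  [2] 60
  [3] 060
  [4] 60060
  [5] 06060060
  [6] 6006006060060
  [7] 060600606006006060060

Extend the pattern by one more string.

Each term (from the third on) is the two preceding terms concatenated in order: term 3 = 0·60 = 060.
Continuing: 6006006060060 · 060600606006006060060 gives term 8.

6006006060060060600606006006060060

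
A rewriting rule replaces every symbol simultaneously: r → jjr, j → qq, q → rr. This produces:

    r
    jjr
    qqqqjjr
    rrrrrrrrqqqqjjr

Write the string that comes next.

jjrjjrjjrjjrjjrjjrjjrjjrrrrrrrrrqqqqjjr

φ(rrrrrrrrqqqqjjr) expands symbol-by-symbol to jjr jjr jjr jjr jjr jjr jjr jjr rr rr rr rr qq qq jjr; joining the 15 pieces gives the next term.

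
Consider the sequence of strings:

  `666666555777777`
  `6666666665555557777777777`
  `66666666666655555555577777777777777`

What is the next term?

666666666666666555555555555777777777777777777

Each string has the form 6^{3n+3} 5^{3n} 7^{4n+2} (n = 1, 2, …).
For the next term, n = 4, so the run lengths are 15, 12, 18.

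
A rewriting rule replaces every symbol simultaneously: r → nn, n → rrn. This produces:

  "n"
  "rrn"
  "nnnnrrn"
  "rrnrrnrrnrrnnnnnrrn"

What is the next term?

nnnnrrnnnnnrrnnnnnrrnnnnnrrnrrnrrnrrnrrnnnnnrrn

Applying the rule to each of the 19 symbols of rrnrrnrrnrrnnnnnrrn gives the pieces nn nn rrn nn nn rrn nn nn rrn nn nn rrn rrn rrn rrn rrn nn nn rrn, which concatenate to the answer.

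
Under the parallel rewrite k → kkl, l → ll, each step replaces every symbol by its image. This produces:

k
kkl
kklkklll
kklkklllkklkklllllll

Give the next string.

kklkklllkklkklllllllkklkklllkklkklllllllllllllll

Applying the rule to each of the 20 symbols of kklkklllkklkklllllll gives the pieces kkl kkl ll kkl kkl ll ll ll kkl kkl ll kkl kkl ll ll ll ll ll ll ll, which concatenate to the answer.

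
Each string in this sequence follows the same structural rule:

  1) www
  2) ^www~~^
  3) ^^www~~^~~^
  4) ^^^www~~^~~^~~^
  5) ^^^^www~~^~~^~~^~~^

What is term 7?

^^^^^^www~~^~~^~~^~~^~~^~~^

Every step adds ^ to the front and ~~^ to the end of the previous string.
From ^^^^www~~^~~^~~^~~^, 2 further steps: ^^^^www~~^~~^~~^~~^ → ^^^^^www~~^~~^~~^~~^~~^ → (answer).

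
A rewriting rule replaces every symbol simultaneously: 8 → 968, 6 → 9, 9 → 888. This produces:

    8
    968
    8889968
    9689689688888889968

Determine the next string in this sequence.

8889968888996888899689689689689689689688888889968

Replace each of the 19 characters of 9689689688888889968 in place — 888 9 968 888 9 968 888 9 968 968 968 968 968 968 968 888 888 9 968 — and concatenate.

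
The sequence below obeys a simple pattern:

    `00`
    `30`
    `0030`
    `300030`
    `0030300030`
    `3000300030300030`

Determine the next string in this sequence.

00303000303000300030300030

This is a Fibonacci-style word recurrence s(k) = s(k−2)·s(k−1): e.g. 00·30 = 0030.
The next term joins 0030300030 and 3000300030300030.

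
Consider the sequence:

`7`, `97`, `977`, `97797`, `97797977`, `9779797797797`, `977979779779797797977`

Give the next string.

9779797797797977979779779797797797

From term 3 onward, concatenate the last term with the second-to-last: 97·7 = 977, 977·97 = 97797, …
The next term joins 977979779779797797977 and 9779797797797.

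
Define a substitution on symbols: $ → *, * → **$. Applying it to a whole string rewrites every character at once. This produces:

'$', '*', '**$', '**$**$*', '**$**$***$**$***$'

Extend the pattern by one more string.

**$**$***$**$***$**$**$***$**$***$**$**$*

φ(**$**$***$**$***$) expands symbol-by-symbol to **$ **$ * **$ **$ * **$ **$ **$ * **$ **$ * **$ **$ **$ *; joining the 17 pieces gives the next term.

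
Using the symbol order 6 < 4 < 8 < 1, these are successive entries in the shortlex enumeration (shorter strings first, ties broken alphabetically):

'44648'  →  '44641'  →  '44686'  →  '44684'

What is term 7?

Stepping forward 3 times from 44684: 44684 → 44688 → 44681, then the target.

44616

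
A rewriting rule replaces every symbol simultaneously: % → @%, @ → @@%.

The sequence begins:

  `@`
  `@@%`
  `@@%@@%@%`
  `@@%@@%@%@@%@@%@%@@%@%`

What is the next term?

@@%@@%@%@@%@@%@%@@%@%@@%@@%@%@@%@@%@%@@%@%@@%@@%@%@@%@%

φ(@@%@@%@%@@%@@%@%@@%@%) expands symbol-by-symbol to @@% @@% @% @@% @@% @% @@% @% @@% @@% @% @@% @@% @% @@% @% @@% @@% @% @@% @%; joining the 21 pieces gives the next term.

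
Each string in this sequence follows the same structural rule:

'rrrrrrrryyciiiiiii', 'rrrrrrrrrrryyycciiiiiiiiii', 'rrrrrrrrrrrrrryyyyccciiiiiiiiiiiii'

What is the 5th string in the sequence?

rrrrrrrrrrrrrrrrrrrryyyyyyccccciiiiiiiiiiiiiiiiiii

The n-th term is 3n+2 r's then n y's then n-1 c's then 3n+1 i's, where the shown terms are n = 2, 3, 4.
At n = 6 the blocks have lengths 20, 6, 5, 19.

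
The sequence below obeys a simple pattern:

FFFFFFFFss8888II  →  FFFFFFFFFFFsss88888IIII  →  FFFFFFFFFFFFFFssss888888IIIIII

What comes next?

The n-th term is 3n+2 F's then n s's then n+2 8's then 2n-2 I's, where the shown terms are n = 2, 3, 4.
Setting n = 5 gives 17, 5, 7, 8 characters in each block.

FFFFFFFFFFFFFFFFFsssss8888888IIIIIIII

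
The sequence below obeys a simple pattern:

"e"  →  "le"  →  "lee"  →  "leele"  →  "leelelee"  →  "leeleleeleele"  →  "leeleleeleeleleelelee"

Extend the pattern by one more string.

leeleleeleeleleeleleeleeleleeleele

Each term (from the third on) is the previous term followed by the one before it: term 3 = le·e = lee.
So term 8 is leeleleeleeleleelelee·leeleleeleele.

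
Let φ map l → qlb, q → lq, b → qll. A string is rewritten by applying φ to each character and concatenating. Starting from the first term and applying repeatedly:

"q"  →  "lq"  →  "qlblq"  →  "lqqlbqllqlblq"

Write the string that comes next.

qlblqlqqlbqlllqqlbqlblqqlbqllqlblq

φ(lqqlbqllqlblq) expands symbol-by-symbol to qlb lq lq qlb qll lq qlb qlb lq qlb qll qlb lq; joining the 13 pieces gives the next term.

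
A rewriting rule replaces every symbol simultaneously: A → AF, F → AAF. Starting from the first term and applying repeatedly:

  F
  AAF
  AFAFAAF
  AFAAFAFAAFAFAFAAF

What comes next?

Applying the rule to each of the 17 symbols of AFAAFAFAAFAFAFAAF gives the pieces AF AAF AF AF AAF AF AAF AF AF AAF AF AAF AF AAF AF AF AAF, which concatenate to the answer.

AFAAFAFAFAAFAFAAFAFAFAAFAFAAFAFAAFAFAFAAF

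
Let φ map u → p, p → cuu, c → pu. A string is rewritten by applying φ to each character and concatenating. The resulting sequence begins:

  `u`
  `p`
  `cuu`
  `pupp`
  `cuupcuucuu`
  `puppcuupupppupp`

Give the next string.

φ(puppcuupupppupp) expands symbol-by-symbol to cuu p cuu cuu pu p p cuu p cuu cuu cuu p cuu cuu; joining the 15 pieces gives the next term.

cuupcuucuupuppcuupcuucuucuupcuucuu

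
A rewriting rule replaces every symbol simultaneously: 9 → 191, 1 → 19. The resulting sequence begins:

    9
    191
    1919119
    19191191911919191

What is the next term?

19191191911919191191911919191191911919119

φ(19191191911919191) expands symbol-by-symbol to 19 191 19 191 19 19 191 19 191 19 19 191 19 191 19 191 19; joining the 17 pieces gives the next term.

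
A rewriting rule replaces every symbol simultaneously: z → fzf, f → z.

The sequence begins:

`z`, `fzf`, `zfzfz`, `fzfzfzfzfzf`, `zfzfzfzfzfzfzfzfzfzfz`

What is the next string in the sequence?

Replace each of the 21 characters of zfzfzfzfzfzfzfzfzfzfz in place — fzf z fzf z fzf z fzf z fzf z fzf z fzf z fzf z fzf z fzf z fzf — and concatenate.

fzfzfzfzfzfzfzfzfzfzfzfzfzfzfzfzfzfzfzfzfzf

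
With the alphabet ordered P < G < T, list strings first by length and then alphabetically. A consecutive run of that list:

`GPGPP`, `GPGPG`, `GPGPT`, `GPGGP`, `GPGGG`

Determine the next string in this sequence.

The successor of GPGGG increments the rightmost position that isn't already T and resets every position after it to P.

GPGGT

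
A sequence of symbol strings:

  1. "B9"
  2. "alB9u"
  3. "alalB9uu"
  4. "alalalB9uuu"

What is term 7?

Every step adds al to the front and u to the end of the previous string.
From alalalB9uuu, 3 further steps: alalalB9uuu → alalalalB9uuuu → alalalalalB9uuuuu → (answer).

alalalalalalB9uuuuuu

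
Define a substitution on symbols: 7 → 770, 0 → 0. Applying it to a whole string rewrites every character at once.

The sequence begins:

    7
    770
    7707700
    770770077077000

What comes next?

Rewriting the 15 symbols of 770770077077000 one by one yields 770 770 0 770 770 0 0 770 770 0 770 770 0 0 0; concatenated:

7707700770770007707700770770000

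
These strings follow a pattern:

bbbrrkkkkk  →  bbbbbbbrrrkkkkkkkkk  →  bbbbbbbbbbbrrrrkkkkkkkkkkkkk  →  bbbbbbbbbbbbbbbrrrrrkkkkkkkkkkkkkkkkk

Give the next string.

The n-th term is 4n-1 b's then n+1 r's then 4n+1 k's (n = 1, 2, …).
At n = 5 the blocks have lengths 19, 6, 21.

bbbbbbbbbbbbbbbbbbbrrrrrrkkkkkkkkkkkkkkkkkkkkk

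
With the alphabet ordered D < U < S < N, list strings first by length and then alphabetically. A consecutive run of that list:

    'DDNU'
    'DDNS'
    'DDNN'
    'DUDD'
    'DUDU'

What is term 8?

Advancing 3 positions from DUDU through DUDU → DUDS → DUDN reaches term 8.

DUUD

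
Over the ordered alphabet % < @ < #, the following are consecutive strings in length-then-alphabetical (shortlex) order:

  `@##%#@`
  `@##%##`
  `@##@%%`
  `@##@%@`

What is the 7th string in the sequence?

Advancing 3 positions from @##@%@ through @##@%@ → @##@%# → @##@@% reaches term 7.

@##@@@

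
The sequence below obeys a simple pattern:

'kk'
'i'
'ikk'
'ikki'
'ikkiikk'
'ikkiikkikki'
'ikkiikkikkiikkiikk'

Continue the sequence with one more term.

ikkiikkikkiikkiikkikkiikkikki

This is a Fibonacci-style word recurrence s(k) = s(k−1)·s(k−2): e.g. i·kk = ikk.
The next term joins ikkiikkikkiikkiikk and ikkiikkikki.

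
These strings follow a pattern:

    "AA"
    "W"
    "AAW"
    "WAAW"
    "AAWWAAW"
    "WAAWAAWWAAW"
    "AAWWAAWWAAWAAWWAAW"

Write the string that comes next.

This is a Fibonacci-style word recurrence s(k) = s(k−2)·s(k−1): e.g. AA·W = AAW.
So term 8 is WAAWAAWWAAW·AAWWAAWWAAWAAWWAAW.

WAAWAAWWAAWAAWWAAWWAAWAAWWAAW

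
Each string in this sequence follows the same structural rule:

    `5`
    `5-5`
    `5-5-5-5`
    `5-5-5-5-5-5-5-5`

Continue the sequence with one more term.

s(k+1) = s(k)·-·s(k) — each term doubles the last with '-' between the halves.
Doubling 5-5-5-5-5-5-5-5 with '-' between the halves:

5-5-5-5-5-5-5-5-5-5-5-5-5-5-5-5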